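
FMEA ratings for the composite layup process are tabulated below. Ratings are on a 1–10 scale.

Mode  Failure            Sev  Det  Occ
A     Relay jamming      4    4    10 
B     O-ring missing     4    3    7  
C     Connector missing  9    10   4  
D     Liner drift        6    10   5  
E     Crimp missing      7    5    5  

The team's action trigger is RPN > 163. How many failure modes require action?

RPN = Severity × Occurrence × Detection:
  A: 4 × 10 × 4 = 160
  B: 4 × 7 × 3 = 84
  C: 9 × 4 × 10 = 360
  D: 6 × 5 × 10 = 300
  E: 7 × 5 × 5 = 175
Modes with RPN > 163: C (360), D (300), E (175) → 3.

3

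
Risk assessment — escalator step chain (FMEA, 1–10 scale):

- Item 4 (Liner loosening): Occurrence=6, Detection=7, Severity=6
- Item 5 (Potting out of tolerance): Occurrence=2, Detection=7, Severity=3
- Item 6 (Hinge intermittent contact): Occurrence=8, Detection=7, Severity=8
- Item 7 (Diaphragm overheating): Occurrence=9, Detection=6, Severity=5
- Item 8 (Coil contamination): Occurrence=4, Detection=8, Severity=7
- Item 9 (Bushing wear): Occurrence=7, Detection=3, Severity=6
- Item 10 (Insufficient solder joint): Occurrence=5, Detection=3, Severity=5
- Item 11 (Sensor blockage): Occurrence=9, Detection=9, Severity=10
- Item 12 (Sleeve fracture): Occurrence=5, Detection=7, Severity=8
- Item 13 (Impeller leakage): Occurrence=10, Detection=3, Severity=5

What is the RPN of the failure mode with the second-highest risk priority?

RPN = Severity × Occurrence × Detection:
  Item 4: 6 × 6 × 7 = 252
  Item 5: 3 × 2 × 7 = 42
  Item 6: 8 × 8 × 7 = 448
  Item 7: 5 × 9 × 6 = 270
  Item 8: 7 × 4 × 8 = 224
  Item 9: 6 × 7 × 3 = 126
  Item 10: 5 × 5 × 3 = 75
  Item 11: 10 × 9 × 9 = 810
  Item 12: 8 × 5 × 7 = 280
  Item 13: 5 × 10 × 3 = 150
Sorted descending: 810, 448, 280, 270, 252, 224, 150, 126, 75, 42.
The second-highest RPN is 448 (Item 6).

448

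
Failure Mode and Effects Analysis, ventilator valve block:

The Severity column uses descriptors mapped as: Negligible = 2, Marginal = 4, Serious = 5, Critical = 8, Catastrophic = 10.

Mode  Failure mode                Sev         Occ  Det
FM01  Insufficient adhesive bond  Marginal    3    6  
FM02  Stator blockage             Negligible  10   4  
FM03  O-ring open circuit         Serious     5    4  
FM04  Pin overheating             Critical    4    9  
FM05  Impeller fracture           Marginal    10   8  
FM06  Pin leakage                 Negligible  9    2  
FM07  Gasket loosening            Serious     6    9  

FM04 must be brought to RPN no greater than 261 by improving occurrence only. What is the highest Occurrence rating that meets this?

FM04: S=8, O=4, D=9 → current RPN = 288.
Fixed product = 72. Need 72 × O ≤ 261, so O ≤ 261/72 = 3.62.
Maximum integer Occurrence rating = 3 (gives RPN 216; O=4 would give 288 > 261).

3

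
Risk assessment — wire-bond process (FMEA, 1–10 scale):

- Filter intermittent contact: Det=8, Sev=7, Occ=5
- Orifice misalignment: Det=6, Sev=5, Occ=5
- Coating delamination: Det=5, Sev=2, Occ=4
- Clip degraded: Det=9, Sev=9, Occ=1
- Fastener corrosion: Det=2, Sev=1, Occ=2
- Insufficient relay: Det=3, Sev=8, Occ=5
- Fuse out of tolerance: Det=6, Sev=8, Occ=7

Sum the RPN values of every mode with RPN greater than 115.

RPN = Severity × Occurrence × Detection:
  Filter intermittent contact: 7 × 5 × 8 = 280
  Orifice misalignment: 5 × 5 × 6 = 150
  Coating delamination: 2 × 4 × 5 = 40
  Clip degraded: 9 × 1 × 9 = 81
  Fastener corrosion: 1 × 2 × 2 = 4
  Insufficient relay: 8 × 5 × 3 = 120
  Fuse out of tolerance: 8 × 7 × 6 = 336
RPN > 115: Filter intermittent contact (280), Orifice misalignment (150), Insufficient relay (120), Fuse out of tolerance (336).
Sum: 280 + 150 + 120 + 336 = 886.

886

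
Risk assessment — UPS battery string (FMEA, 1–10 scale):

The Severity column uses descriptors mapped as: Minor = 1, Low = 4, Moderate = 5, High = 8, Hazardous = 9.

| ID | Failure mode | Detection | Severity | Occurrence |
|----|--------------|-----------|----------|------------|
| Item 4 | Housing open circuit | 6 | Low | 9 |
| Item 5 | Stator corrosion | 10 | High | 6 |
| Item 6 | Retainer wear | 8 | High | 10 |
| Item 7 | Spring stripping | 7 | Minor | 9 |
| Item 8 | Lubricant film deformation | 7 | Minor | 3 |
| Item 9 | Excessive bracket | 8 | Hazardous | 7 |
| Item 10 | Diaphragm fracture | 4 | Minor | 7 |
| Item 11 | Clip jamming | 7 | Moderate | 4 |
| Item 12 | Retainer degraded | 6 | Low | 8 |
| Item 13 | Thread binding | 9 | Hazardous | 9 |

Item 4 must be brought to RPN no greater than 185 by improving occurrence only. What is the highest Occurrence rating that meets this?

7

Item 4: S=4, O=9, D=6 → current RPN = 216.
Fixed product = 24. Need 24 × O ≤ 185, so O ≤ 185/24 = 7.71.
Maximum integer Occurrence rating = 7 (gives RPN 168; O=8 would give 192 > 185).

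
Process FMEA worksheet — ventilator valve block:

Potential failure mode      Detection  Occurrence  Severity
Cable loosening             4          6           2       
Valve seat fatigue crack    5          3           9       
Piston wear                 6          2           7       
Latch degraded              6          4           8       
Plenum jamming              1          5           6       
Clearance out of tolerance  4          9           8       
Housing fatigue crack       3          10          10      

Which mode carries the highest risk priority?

Housing fatigue crack

RPN = Severity × Occurrence × Detection:
  Cable loosening: 2 × 6 × 4 = 48
  Valve seat fatigue crack: 9 × 3 × 5 = 135
  Piston wear: 7 × 2 × 6 = 84
  Latch degraded: 8 × 4 × 6 = 192
  Plenum jamming: 6 × 5 × 1 = 30
  Clearance out of tolerance: 8 × 9 × 4 = 288
  Housing fatigue crack: 10 × 10 × 3 = 300
Highest RPN is 300 → Housing fatigue crack.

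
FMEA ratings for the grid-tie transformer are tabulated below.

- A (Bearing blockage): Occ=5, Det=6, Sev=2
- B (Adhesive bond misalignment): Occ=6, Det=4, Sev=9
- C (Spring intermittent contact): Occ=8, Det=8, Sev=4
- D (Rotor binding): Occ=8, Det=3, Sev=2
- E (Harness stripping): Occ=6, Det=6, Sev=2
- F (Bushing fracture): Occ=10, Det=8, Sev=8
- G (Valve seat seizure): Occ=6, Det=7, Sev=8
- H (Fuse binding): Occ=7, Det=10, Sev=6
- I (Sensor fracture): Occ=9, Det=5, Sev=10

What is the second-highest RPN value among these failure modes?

450

RPN = Severity × Occurrence × Detection:
  A: 2 × 5 × 6 = 60
  B: 9 × 6 × 4 = 216
  C: 4 × 8 × 8 = 256
  D: 2 × 8 × 3 = 48
  E: 2 × 6 × 6 = 72
  F: 8 × 10 × 8 = 640
  G: 8 × 6 × 7 = 336
  H: 6 × 7 × 10 = 420
  I: 10 × 9 × 5 = 450
Sorted descending: 640, 450, 420, 336, 256, 216, 72, 60, 48.
The second-highest RPN is 450 (I).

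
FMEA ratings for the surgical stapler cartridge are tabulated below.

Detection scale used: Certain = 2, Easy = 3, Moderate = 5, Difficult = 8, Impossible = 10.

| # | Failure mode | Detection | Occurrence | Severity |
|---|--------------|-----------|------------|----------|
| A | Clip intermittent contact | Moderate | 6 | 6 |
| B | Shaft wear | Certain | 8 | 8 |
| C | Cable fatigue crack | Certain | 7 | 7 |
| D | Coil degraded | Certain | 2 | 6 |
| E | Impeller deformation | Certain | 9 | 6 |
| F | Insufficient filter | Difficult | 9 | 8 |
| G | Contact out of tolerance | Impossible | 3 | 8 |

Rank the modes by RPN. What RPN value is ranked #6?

RPN = Severity × Occurrence × Detection:
  A: 6 × 6 × 5 = 180
  B: 8 × 8 × 2 = 128
  C: 7 × 7 × 2 = 98
  D: 6 × 2 × 2 = 24
  E: 6 × 9 × 2 = 108
  F: 8 × 9 × 8 = 576
  G: 8 × 3 × 10 = 240
Sorted descending: 576, 240, 180, 128, 108, 98, 24.
The sixth-highest RPN is 98 (C).

98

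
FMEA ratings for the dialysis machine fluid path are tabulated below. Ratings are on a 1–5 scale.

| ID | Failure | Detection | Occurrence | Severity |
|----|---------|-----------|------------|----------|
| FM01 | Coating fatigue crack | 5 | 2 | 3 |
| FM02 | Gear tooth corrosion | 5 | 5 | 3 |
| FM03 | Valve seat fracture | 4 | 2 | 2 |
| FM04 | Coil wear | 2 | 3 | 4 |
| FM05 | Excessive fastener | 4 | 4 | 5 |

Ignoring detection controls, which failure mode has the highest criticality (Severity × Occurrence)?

Criticality = Severity × Occurrence:
  FM01: 3 × 2 = 6
  FM02: 3 × 5 = 15
  FM03: 2 × 2 = 4
  FM04: 4 × 3 = 12
  FM05: 5 × 4 = 20
Highest criticality is 20 → FM05.

FM05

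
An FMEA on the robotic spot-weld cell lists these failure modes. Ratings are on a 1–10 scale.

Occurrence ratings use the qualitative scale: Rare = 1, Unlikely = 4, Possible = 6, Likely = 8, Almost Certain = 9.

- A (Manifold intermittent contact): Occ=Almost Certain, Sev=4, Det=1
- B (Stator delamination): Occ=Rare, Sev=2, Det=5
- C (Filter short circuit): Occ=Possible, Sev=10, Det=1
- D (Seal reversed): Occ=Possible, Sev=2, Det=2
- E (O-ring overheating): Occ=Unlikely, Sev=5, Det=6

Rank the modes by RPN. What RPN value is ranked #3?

36

RPN = Severity × Occurrence × Detection:
  A: 4 × 9 × 1 = 36
  B: 2 × 1 × 5 = 10
  C: 10 × 6 × 1 = 60
  D: 2 × 6 × 2 = 24
  E: 5 × 4 × 6 = 120
Sorted descending: 120, 60, 36, 24, 10.
The third-highest RPN is 36 (A).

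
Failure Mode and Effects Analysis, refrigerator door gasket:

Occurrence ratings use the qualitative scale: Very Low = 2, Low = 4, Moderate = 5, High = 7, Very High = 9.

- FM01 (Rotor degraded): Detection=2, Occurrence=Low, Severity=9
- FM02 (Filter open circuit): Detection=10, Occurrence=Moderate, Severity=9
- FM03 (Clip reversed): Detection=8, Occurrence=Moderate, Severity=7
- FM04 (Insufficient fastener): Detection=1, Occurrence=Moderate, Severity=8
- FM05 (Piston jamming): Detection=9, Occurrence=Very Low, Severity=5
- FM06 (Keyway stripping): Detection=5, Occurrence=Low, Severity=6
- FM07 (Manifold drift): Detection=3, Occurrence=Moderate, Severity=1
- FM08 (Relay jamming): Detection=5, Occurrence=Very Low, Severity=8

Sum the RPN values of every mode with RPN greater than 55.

RPN = Severity × Occurrence × Detection:
  FM01: 9 × 4 × 2 = 72
  FM02: 9 × 5 × 10 = 450
  FM03: 7 × 5 × 8 = 280
  FM04: 8 × 5 × 1 = 40
  FM05: 5 × 2 × 9 = 90
  FM06: 6 × 4 × 5 = 120
  FM07: 1 × 5 × 3 = 15
  FM08: 8 × 2 × 5 = 80
RPN > 55: FM01 (72), FM02 (450), FM03 (280), FM05 (90), FM06 (120), FM08 (80).
Sum: 72 + 450 + 280 + 90 + 120 + 80 = 1092.

1092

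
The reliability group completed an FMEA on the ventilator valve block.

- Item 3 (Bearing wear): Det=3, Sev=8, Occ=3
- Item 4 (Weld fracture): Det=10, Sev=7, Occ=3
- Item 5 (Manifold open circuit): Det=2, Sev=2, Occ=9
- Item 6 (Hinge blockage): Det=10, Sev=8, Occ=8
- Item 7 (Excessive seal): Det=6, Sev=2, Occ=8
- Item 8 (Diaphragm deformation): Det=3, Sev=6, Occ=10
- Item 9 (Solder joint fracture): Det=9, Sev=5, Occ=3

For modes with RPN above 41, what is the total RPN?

1333

RPN = Severity × Occurrence × Detection:
  Item 3: 8 × 3 × 3 = 72
  Item 4: 7 × 3 × 10 = 210
  Item 5: 2 × 9 × 2 = 36
  Item 6: 8 × 8 × 10 = 640
  Item 7: 2 × 8 × 6 = 96
  Item 8: 6 × 10 × 3 = 180
  Item 9: 5 × 3 × 9 = 135
RPN > 41: Item 3 (72), Item 4 (210), Item 6 (640), Item 7 (96), Item 8 (180), Item 9 (135).
Sum: 72 + 210 + 640 + 96 + 180 + 135 = 1333.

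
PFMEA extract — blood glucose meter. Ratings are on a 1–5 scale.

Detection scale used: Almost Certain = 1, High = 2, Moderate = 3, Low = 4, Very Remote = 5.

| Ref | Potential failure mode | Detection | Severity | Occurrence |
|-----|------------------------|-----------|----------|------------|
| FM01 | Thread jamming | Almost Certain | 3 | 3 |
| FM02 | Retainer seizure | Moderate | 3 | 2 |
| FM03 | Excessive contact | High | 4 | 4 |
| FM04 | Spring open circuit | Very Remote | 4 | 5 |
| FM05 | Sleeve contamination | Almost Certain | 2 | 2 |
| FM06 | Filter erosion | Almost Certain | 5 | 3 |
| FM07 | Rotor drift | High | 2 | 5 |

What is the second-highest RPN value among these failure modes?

RPN = Severity × Occurrence × Detection:
  FM01: 3 × 3 × 1 = 9
  FM02: 3 × 2 × 3 = 18
  FM03: 4 × 4 × 2 = 32
  FM04: 4 × 5 × 5 = 100
  FM05: 2 × 2 × 1 = 4
  FM06: 5 × 3 × 1 = 15
  FM07: 2 × 5 × 2 = 20
Sorted descending: 100, 32, 20, 18, 15, 9, 4.
The second-highest RPN is 32 (FM03).

32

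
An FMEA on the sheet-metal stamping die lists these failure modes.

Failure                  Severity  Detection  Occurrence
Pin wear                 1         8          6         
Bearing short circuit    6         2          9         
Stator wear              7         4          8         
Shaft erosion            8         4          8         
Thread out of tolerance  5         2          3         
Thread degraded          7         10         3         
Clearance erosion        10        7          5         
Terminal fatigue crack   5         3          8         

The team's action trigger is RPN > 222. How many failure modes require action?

RPN = Severity × Occurrence × Detection:
  Pin wear: 1 × 6 × 8 = 48
  Bearing short circuit: 6 × 9 × 2 = 108
  Stator wear: 7 × 8 × 4 = 224
  Shaft erosion: 8 × 8 × 4 = 256
  Thread out of tolerance: 5 × 3 × 2 = 30
  Thread degraded: 7 × 3 × 10 = 210
  Clearance erosion: 10 × 5 × 7 = 350
  Terminal fatigue crack: 5 × 8 × 3 = 120
Modes with RPN > 222: Stator wear (224), Shaft erosion (256), Clearance erosion (350) → 3.

3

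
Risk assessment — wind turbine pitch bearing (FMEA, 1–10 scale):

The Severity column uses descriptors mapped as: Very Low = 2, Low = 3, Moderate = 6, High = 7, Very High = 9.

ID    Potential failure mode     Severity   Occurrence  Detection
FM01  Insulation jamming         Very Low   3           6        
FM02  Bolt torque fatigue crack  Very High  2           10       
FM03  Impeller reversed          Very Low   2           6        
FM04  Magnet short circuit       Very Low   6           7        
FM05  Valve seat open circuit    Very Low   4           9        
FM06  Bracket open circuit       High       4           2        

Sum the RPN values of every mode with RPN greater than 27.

RPN = Severity × Occurrence × Detection:
  FM01: 2 × 3 × 6 = 36
  FM02: 9 × 2 × 10 = 180
  FM03: 2 × 2 × 6 = 24
  FM04: 2 × 6 × 7 = 84
  FM05: 2 × 4 × 9 = 72
  FM06: 7 × 4 × 2 = 56
RPN > 27: FM01 (36), FM02 (180), FM04 (84), FM05 (72), FM06 (56).
Sum: 36 + 180 + 84 + 72 + 56 = 428.

428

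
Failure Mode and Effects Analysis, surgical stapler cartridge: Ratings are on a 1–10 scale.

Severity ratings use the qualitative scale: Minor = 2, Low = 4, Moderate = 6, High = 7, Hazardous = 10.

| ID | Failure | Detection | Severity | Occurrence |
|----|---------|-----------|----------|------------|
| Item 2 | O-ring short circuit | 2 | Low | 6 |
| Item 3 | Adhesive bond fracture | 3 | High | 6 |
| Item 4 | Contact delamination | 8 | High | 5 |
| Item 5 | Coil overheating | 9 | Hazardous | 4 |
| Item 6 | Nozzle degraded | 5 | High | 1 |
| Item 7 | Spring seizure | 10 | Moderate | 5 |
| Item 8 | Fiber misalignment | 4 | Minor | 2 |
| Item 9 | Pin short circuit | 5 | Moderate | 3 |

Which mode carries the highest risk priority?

Item 5

RPN = Severity × Occurrence × Detection:
  Item 2: 4 × 6 × 2 = 48
  Item 3: 7 × 6 × 3 = 126
  Item 4: 7 × 5 × 8 = 280
  Item 5: 10 × 4 × 9 = 360
  Item 6: 7 × 1 × 5 = 35
  Item 7: 6 × 5 × 10 = 300
  Item 8: 2 × 2 × 4 = 16
  Item 9: 6 × 3 × 5 = 90
Highest RPN is 360 → Item 5.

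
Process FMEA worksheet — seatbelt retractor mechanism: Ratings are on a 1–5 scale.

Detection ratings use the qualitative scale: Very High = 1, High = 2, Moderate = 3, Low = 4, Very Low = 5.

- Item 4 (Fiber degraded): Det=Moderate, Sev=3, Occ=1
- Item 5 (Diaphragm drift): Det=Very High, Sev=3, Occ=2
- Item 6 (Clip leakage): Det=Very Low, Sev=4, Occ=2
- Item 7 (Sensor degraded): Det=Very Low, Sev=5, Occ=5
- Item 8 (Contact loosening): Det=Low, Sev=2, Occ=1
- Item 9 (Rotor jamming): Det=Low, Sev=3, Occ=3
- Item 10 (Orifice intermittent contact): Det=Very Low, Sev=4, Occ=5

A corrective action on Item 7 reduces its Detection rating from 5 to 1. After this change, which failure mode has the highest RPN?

RPN = Severity × Occurrence × Detection:
  Item 4: 3 × 1 × 3 = 9
  Item 5: 3 × 2 × 1 = 6
  Item 6: 4 × 2 × 5 = 40
  Item 7: 5 × 5 × 5 = 125
  Item 8: 2 × 1 × 4 = 8
  Item 9: 3 × 3 × 4 = 36
  Item 10: 4 × 5 × 5 = 100
After action: Item 7 → 5 × 5 × 1 = 25.
Revised RPNs: Item 10=100, Item 6=40, Item 9=36, Item 7=25, Item 4=9, Item 8=8, Item 5=6.
Highest is now Item 10 (100).

Item 10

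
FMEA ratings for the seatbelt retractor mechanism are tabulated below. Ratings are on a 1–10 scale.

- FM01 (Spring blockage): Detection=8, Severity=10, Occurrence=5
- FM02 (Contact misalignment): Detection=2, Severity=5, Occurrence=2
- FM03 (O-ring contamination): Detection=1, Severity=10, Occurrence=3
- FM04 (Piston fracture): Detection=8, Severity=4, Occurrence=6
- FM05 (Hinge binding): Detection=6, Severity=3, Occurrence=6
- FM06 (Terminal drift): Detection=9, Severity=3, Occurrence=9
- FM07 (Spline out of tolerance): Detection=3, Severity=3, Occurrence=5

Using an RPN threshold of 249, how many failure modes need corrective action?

1

RPN = Severity × Occurrence × Detection:
  FM01: 10 × 5 × 8 = 400
  FM02: 5 × 2 × 2 = 20
  FM03: 10 × 3 × 1 = 30
  FM04: 4 × 6 × 8 = 192
  FM05: 3 × 6 × 6 = 108
  FM06: 3 × 9 × 9 = 243
  FM07: 3 × 5 × 3 = 45
Modes with RPN ≥ 249: FM01 (400) → 1.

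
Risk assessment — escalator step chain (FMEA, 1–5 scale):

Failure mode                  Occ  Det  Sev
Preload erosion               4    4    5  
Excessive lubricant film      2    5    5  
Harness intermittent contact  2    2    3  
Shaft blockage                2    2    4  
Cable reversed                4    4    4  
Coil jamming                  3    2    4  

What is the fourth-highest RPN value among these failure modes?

RPN = Severity × Occurrence × Detection:
  Preload erosion: 5 × 4 × 4 = 80
  Excessive lubricant film: 5 × 2 × 5 = 50
  Harness intermittent contact: 3 × 2 × 2 = 12
  Shaft blockage: 4 × 2 × 2 = 16
  Cable reversed: 4 × 4 × 4 = 64
  Coil jamming: 4 × 3 × 2 = 24
Sorted descending: 80, 64, 50, 24, 16, 12.
The fourth-highest RPN is 24 (Coil jamming).

24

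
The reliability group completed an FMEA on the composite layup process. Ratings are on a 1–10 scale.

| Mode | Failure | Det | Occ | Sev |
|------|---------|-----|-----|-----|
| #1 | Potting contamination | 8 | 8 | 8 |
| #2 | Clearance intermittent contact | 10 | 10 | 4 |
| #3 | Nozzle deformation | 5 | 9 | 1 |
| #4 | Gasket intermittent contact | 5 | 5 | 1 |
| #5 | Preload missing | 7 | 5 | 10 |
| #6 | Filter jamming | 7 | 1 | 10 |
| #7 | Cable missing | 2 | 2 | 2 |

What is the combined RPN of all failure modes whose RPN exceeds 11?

RPN = Severity × Occurrence × Detection:
  #1: 8 × 8 × 8 = 512
  #2: 4 × 10 × 10 = 400
  #3: 1 × 9 × 5 = 45
  #4: 1 × 5 × 5 = 25
  #5: 10 × 5 × 7 = 350
  #6: 10 × 1 × 7 = 70
  #7: 2 × 2 × 2 = 8
RPN > 11: #1 (512), #2 (400), #3 (45), #4 (25), #5 (350), #6 (70).
Sum: 512 + 400 + 45 + 25 + 350 + 70 = 1402.

1402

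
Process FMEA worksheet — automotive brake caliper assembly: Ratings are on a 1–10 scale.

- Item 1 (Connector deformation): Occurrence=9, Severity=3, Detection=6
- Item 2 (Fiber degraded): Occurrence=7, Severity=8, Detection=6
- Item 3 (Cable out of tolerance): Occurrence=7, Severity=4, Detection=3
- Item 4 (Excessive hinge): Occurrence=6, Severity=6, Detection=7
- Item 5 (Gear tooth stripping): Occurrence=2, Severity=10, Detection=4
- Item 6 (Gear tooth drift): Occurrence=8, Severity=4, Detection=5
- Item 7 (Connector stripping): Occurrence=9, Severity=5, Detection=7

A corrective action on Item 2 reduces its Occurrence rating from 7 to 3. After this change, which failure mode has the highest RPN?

RPN = Severity × Occurrence × Detection:
  Item 1: 3 × 9 × 6 = 162
  Item 2: 8 × 7 × 6 = 336
  Item 3: 4 × 7 × 3 = 84
  Item 4: 6 × 6 × 7 = 252
  Item 5: 10 × 2 × 4 = 80
  Item 6: 4 × 8 × 5 = 160
  Item 7: 5 × 9 × 7 = 315
After action: Item 2 → 8 × 3 × 6 = 144.
Revised RPNs: Item 7=315, Item 4=252, Item 1=162, Item 6=160, Item 2=144, Item 3=84, Item 5=80.
Highest is now Item 7 (315).

Item 7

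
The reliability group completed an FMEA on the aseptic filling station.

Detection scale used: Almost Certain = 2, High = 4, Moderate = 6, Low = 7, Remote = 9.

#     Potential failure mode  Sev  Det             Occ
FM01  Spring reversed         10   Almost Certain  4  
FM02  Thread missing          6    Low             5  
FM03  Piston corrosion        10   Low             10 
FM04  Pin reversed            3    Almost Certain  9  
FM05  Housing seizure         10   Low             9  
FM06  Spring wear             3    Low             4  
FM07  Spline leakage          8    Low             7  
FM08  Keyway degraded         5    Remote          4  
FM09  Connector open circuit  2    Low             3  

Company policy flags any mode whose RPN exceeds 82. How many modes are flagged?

RPN = Severity × Occurrence × Detection:
  FM01: 10 × 4 × 2 = 80
  FM02: 6 × 5 × 7 = 210
  FM03: 10 × 10 × 7 = 700
  FM04: 3 × 9 × 2 = 54
  FM05: 10 × 9 × 7 = 630
  FM06: 3 × 4 × 7 = 84
  FM07: 8 × 7 × 7 = 392
  FM08: 5 × 4 × 9 = 180
  FM09: 2 × 3 × 7 = 42
Modes with RPN > 82: FM02 (210), FM03 (700), FM05 (630), FM06 (84), FM07 (392), FM08 (180) → 6.

6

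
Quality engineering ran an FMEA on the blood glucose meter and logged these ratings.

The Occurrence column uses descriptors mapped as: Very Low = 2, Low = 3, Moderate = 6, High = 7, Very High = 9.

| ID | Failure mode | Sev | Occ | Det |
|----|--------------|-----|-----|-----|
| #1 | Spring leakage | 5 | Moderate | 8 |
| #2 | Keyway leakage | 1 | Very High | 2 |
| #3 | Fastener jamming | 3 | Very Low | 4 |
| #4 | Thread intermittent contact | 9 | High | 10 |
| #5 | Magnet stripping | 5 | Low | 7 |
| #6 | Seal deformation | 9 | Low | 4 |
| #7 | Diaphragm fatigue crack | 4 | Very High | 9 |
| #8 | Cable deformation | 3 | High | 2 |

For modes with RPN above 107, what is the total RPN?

RPN = Severity × Occurrence × Detection:
  #1: 5 × 6 × 8 = 240
  #2: 1 × 9 × 2 = 18
  #3: 3 × 2 × 4 = 24
  #4: 9 × 7 × 10 = 630
  #5: 5 × 3 × 7 = 105
  #6: 9 × 3 × 4 = 108
  #7: 4 × 9 × 9 = 324
  #8: 3 × 7 × 2 = 42
RPN > 107: #1 (240), #4 (630), #6 (108), #7 (324).
Sum: 240 + 630 + 108 + 324 = 1302.

1302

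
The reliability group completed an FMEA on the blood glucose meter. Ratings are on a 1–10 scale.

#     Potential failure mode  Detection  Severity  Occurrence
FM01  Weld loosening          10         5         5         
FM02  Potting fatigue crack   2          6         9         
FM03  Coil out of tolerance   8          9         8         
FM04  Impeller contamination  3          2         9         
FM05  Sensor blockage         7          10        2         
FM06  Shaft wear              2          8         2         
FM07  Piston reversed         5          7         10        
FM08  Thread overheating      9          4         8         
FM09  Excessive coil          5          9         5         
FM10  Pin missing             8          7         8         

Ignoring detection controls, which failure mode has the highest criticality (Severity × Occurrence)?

Criticality = Severity × Occurrence:
  FM01: 5 × 5 = 25
  FM02: 6 × 9 = 54
  FM03: 9 × 8 = 72
  FM04: 2 × 9 = 18
  FM05: 10 × 2 = 20
  FM06: 8 × 2 = 16
  FM07: 7 × 10 = 70
  FM08: 4 × 8 = 32
  FM09: 9 × 5 = 45
  FM10: 7 × 8 = 56
Highest criticality is 72 → FM03.

FM03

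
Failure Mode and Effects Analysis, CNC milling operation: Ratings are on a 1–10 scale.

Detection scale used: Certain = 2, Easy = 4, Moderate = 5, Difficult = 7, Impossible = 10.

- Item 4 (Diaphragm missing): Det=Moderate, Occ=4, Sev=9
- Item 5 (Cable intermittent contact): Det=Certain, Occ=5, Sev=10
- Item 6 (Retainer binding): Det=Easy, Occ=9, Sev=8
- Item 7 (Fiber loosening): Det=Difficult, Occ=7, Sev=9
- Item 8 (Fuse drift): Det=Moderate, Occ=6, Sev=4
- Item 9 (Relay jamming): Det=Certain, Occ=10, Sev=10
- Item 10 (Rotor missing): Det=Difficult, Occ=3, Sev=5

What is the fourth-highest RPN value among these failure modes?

180

RPN = Severity × Occurrence × Detection:
  Item 4: 9 × 4 × 5 = 180
  Item 5: 10 × 5 × 2 = 100
  Item 6: 8 × 9 × 4 = 288
  Item 7: 9 × 7 × 7 = 441
  Item 8: 4 × 6 × 5 = 120
  Item 9: 10 × 10 × 2 = 200
  Item 10: 5 × 3 × 7 = 105
Sorted descending: 441, 288, 200, 180, 120, 105, 100.
The fourth-highest RPN is 180 (Item 4).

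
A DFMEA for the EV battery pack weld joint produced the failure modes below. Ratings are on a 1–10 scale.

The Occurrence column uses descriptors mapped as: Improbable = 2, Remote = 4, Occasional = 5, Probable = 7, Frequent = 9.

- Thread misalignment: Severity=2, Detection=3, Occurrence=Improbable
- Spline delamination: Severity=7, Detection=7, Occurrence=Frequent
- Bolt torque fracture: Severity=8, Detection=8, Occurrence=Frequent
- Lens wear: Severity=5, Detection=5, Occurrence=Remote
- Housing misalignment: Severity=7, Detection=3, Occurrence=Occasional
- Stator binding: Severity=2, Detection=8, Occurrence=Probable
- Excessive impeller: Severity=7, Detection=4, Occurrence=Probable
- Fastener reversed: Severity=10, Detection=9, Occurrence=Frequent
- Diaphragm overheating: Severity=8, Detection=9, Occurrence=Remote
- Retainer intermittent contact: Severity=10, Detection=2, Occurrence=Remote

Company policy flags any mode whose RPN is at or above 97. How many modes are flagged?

RPN = Severity × Occurrence × Detection:
  Thread misalignment: 2 × 2 × 3 = 12
  Spline delamination: 7 × 9 × 7 = 441
  Bolt torque fracture: 8 × 9 × 8 = 576
  Lens wear: 5 × 4 × 5 = 100
  Housing misalignment: 7 × 5 × 3 = 105
  Stator binding: 2 × 7 × 8 = 112
  Excessive impeller: 7 × 7 × 4 = 196
  Fastener reversed: 10 × 9 × 9 = 810
  Diaphragm overheating: 8 × 4 × 9 = 288
  Retainer intermittent contact: 10 × 4 × 2 = 80
Modes with RPN ≥ 97: Spline delamination (441), Bolt torque fracture (576), Lens wear (100), Housing misalignment (105), Stator binding (112), Excessive impeller (196), Fastener reversed (810), Diaphragm overheating (288) → 8.

8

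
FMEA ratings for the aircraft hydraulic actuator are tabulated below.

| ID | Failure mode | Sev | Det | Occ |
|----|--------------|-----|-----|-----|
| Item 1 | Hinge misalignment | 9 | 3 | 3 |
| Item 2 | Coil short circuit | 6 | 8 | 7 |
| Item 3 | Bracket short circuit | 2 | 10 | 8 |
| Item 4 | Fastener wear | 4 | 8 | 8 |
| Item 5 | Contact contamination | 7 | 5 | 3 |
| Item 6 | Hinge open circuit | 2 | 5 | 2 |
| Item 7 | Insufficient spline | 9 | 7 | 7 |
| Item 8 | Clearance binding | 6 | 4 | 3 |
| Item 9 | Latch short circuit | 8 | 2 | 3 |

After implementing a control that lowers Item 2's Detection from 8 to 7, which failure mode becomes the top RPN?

RPN = Severity × Occurrence × Detection:
  Item 1: 9 × 3 × 3 = 81
  Item 2: 6 × 7 × 8 = 336
  Item 3: 2 × 8 × 10 = 160
  Item 4: 4 × 8 × 8 = 256
  Item 5: 7 × 3 × 5 = 105
  Item 6: 2 × 2 × 5 = 20
  Item 7: 9 × 7 × 7 = 441
  Item 8: 6 × 3 × 4 = 72
  Item 9: 8 × 3 × 2 = 48
After action: Item 2 → 6 × 7 × 7 = 294.
Revised RPNs: Item 7=441, Item 2=294, Item 4=256, Item 3=160, Item 5=105, Item 1=81, Item 8=72, Item 9=48, Item 6=20.
Highest is now Item 7 (441).

Item 7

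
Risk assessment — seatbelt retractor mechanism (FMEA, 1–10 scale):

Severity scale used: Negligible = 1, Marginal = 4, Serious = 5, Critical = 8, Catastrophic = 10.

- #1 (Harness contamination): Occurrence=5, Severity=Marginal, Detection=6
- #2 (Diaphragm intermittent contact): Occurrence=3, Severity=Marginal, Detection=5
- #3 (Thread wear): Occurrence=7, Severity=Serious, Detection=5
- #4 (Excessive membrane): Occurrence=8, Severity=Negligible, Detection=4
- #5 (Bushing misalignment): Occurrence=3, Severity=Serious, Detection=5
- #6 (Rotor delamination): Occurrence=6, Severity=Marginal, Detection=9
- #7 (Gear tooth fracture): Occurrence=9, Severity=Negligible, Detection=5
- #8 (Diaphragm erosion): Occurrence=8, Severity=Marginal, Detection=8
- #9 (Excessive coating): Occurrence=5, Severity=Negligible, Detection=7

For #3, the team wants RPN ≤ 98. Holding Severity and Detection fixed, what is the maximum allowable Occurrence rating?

#3: S=5, O=7, D=5 → current RPN = 175.
Fixed product = 25. Need 25 × O ≤ 98, so O ≤ 98/25 = 3.92.
Maximum integer Occurrence rating = 3 (gives RPN 75; O=4 would give 100 > 98).

3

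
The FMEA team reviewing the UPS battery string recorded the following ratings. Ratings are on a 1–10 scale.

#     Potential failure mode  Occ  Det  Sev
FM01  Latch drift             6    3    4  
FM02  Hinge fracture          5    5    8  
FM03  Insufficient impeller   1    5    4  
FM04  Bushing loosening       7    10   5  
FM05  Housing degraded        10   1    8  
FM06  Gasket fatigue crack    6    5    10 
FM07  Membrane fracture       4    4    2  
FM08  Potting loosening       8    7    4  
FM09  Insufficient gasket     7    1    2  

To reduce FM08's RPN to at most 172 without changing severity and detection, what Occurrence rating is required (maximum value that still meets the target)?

6

FM08: S=4, O=8, D=7 → current RPN = 224.
Fixed product = 28. Need 28 × O ≤ 172, so O ≤ 172/28 = 6.14.
Maximum integer Occurrence rating = 6 (gives RPN 168; O=7 would give 196 > 172).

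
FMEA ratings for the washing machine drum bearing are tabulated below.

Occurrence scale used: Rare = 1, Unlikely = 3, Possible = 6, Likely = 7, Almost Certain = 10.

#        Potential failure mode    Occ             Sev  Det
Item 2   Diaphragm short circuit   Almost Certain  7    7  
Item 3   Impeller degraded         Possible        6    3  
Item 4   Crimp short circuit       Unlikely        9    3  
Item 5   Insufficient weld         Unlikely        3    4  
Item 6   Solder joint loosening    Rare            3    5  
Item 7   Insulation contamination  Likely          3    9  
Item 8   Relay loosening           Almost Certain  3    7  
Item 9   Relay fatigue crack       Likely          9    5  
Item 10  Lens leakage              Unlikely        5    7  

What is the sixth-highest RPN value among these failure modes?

RPN = Severity × Occurrence × Detection:
  Item 2: 7 × 10 × 7 = 490
  Item 3: 6 × 6 × 3 = 108
  Item 4: 9 × 3 × 3 = 81
  Item 5: 3 × 3 × 4 = 36
  Item 6: 3 × 1 × 5 = 15
  Item 7: 3 × 7 × 9 = 189
  Item 8: 3 × 10 × 7 = 210
  Item 9: 9 × 7 × 5 = 315
  Item 10: 5 × 3 × 7 = 105
Sorted descending: 490, 315, 210, 189, 108, 105, 81, 36, 15.
The sixth-highest RPN is 105 (Item 10).

105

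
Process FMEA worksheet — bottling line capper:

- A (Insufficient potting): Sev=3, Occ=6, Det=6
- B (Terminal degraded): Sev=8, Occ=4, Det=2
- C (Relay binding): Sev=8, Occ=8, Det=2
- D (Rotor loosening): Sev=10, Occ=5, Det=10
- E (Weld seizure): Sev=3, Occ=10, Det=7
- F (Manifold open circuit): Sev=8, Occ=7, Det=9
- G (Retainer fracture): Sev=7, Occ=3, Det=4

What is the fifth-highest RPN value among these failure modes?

RPN = Severity × Occurrence × Detection:
  A: 3 × 6 × 6 = 108
  B: 8 × 4 × 2 = 64
  C: 8 × 8 × 2 = 128
  D: 10 × 5 × 10 = 500
  E: 3 × 10 × 7 = 210
  F: 8 × 7 × 9 = 504
  G: 7 × 3 × 4 = 84
Sorted descending: 504, 500, 210, 128, 108, 84, 64.
The fifth-highest RPN is 108 (A).

108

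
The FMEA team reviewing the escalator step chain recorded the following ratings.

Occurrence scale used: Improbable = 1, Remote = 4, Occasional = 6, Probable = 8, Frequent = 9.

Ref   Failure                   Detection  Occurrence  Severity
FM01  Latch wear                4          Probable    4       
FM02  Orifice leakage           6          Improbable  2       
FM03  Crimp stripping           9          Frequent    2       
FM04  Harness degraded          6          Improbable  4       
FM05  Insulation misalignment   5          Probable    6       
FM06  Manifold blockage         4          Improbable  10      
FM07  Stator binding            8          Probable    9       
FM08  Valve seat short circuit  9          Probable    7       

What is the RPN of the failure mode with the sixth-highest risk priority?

40

RPN = Severity × Occurrence × Detection:
  FM01: 4 × 8 × 4 = 128
  FM02: 2 × 1 × 6 = 12
  FM03: 2 × 9 × 9 = 162
  FM04: 4 × 1 × 6 = 24
  FM05: 6 × 8 × 5 = 240
  FM06: 10 × 1 × 4 = 40
  FM07: 9 × 8 × 8 = 576
  FM08: 7 × 8 × 9 = 504
Sorted descending: 576, 504, 240, 162, 128, 40, 24, 12.
The sixth-highest RPN is 40 (FM06).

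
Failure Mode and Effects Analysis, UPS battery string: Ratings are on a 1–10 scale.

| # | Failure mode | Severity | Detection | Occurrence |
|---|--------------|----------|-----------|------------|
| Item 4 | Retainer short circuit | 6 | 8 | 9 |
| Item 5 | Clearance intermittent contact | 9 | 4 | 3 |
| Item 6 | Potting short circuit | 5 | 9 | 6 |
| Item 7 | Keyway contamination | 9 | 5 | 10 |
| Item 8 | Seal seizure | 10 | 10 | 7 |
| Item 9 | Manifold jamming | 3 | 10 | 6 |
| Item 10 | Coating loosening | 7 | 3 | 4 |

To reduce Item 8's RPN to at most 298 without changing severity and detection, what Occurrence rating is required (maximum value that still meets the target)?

2

Item 8: S=10, O=7, D=10 → current RPN = 700.
Fixed product = 100. Need 100 × O ≤ 298, so O ≤ 298/100 = 2.98.
Maximum integer Occurrence rating = 2 (gives RPN 200; O=3 would give 300 > 298).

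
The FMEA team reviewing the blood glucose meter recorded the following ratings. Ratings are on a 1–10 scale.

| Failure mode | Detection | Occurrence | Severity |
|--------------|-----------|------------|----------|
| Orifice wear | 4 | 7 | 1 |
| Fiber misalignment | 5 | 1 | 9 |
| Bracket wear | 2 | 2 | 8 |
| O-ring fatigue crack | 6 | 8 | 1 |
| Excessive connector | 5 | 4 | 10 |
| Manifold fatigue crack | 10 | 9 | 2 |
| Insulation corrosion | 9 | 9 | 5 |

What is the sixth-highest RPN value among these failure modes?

RPN = Severity × Occurrence × Detection:
  Orifice wear: 1 × 7 × 4 = 28
  Fiber misalignment: 9 × 1 × 5 = 45
  Bracket wear: 8 × 2 × 2 = 32
  O-ring fatigue crack: 1 × 8 × 6 = 48
  Excessive connector: 10 × 4 × 5 = 200
  Manifold fatigue crack: 2 × 9 × 10 = 180
  Insulation corrosion: 5 × 9 × 9 = 405
Sorted descending: 405, 200, 180, 48, 45, 32, 28.
The sixth-highest RPN is 32 (Bracket wear).

32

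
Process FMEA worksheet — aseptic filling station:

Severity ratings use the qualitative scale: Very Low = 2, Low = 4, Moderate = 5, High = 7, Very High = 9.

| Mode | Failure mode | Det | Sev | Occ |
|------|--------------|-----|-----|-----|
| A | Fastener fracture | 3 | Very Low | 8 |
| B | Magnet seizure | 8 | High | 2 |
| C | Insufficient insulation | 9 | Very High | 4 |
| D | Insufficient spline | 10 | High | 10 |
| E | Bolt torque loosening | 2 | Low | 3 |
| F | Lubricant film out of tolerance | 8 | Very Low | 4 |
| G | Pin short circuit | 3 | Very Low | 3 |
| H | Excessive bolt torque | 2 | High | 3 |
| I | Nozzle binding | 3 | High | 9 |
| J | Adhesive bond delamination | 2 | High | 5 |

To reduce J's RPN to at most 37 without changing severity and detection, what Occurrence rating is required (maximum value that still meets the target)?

2

J: S=7, O=5, D=2 → current RPN = 70.
Fixed product = 14. Need 14 × O ≤ 37, so O ≤ 37/14 = 2.64.
Maximum integer Occurrence rating = 2 (gives RPN 28; O=3 would give 42 > 37).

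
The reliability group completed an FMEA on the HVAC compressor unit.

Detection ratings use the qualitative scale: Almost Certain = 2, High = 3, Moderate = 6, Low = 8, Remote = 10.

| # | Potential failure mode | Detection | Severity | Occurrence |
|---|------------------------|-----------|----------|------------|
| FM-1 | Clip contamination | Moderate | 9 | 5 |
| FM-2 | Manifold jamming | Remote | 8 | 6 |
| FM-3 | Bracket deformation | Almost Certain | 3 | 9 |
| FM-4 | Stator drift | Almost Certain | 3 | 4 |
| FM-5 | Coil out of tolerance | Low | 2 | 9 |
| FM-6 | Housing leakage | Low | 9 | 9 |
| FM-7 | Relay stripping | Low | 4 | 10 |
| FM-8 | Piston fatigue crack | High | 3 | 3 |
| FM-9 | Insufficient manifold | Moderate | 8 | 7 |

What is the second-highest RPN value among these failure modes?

RPN = Severity × Occurrence × Detection:
  FM-1: 9 × 5 × 6 = 270
  FM-2: 8 × 6 × 10 = 480
  FM-3: 3 × 9 × 2 = 54
  FM-4: 3 × 4 × 2 = 24
  FM-5: 2 × 9 × 8 = 144
  FM-6: 9 × 9 × 8 = 648
  FM-7: 4 × 10 × 8 = 320
  FM-8: 3 × 3 × 3 = 27
  FM-9: 8 × 7 × 6 = 336
Sorted descending: 648, 480, 336, 320, 270, 144, 54, 27, 24.
The second-highest RPN is 480 (FM-2).

480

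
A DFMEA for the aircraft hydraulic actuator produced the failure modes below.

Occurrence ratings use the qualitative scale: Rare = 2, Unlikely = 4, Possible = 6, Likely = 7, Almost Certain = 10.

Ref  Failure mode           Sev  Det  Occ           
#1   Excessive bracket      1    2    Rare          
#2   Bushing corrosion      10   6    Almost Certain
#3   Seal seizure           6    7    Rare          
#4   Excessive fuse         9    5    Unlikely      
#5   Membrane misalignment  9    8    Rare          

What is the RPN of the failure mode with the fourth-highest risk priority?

84

RPN = Severity × Occurrence × Detection:
  #1: 1 × 2 × 2 = 4
  #2: 10 × 10 × 6 = 600
  #3: 6 × 2 × 7 = 84
  #4: 9 × 4 × 5 = 180
  #5: 9 × 2 × 8 = 144
Sorted descending: 600, 180, 144, 84, 4.
The fourth-highest RPN is 84 (#3).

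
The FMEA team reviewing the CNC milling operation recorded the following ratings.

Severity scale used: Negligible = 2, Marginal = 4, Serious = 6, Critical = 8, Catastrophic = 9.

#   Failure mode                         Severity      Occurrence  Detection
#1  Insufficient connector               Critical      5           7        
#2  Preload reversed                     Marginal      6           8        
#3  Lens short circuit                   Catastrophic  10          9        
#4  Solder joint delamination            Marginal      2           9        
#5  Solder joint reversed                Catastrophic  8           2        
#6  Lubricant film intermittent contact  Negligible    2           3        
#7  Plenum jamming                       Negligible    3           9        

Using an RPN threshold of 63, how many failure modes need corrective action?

5

RPN = Severity × Occurrence × Detection:
  #1: 8 × 5 × 7 = 280
  #2: 4 × 6 × 8 = 192
  #3: 9 × 10 × 9 = 810
  #4: 4 × 2 × 9 = 72
  #5: 9 × 8 × 2 = 144
  #6: 2 × 2 × 3 = 12
  #7: 2 × 3 × 9 = 54
Modes with RPN ≥ 63: #1 (280), #2 (192), #3 (810), #4 (72), #5 (144) → 5.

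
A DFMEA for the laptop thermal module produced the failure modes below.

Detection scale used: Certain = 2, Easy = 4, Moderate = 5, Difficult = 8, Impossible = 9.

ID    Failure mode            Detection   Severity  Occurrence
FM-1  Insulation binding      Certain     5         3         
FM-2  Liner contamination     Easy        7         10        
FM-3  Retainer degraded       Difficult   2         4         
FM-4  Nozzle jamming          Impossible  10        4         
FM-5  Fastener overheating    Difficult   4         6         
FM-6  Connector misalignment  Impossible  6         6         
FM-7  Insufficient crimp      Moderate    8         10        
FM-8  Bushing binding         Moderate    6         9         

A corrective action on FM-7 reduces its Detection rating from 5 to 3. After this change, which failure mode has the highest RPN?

RPN = Severity × Occurrence × Detection:
  FM-1: 5 × 3 × 2 = 30
  FM-2: 7 × 10 × 4 = 280
  FM-3: 2 × 4 × 8 = 64
  FM-4: 10 × 4 × 9 = 360
  FM-5: 4 × 6 × 8 = 192
  FM-6: 6 × 6 × 9 = 324
  FM-7: 8 × 10 × 5 = 400
  FM-8: 6 × 9 × 5 = 270
After action: FM-7 → 8 × 10 × 3 = 240.
Revised RPNs: FM-4=360, FM-6=324, FM-2=280, FM-8=270, FM-7=240, FM-5=192, FM-3=64, FM-1=30.
Highest is now FM-4 (360).

FM-4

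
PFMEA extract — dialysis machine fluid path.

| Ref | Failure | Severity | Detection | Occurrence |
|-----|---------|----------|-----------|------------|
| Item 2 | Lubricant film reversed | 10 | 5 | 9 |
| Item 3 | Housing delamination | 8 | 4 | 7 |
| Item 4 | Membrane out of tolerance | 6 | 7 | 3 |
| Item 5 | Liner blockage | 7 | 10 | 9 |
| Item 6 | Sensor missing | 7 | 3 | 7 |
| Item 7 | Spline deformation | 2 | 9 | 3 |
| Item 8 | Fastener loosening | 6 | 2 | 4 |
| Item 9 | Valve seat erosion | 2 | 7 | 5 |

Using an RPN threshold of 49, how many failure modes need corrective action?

7

RPN = Severity × Occurrence × Detection:
  Item 2: 10 × 9 × 5 = 450
  Item 3: 8 × 7 × 4 = 224
  Item 4: 6 × 3 × 7 = 126
  Item 5: 7 × 9 × 10 = 630
  Item 6: 7 × 7 × 3 = 147
  Item 7: 2 × 3 × 9 = 54
  Item 8: 6 × 4 × 2 = 48
  Item 9: 2 × 5 × 7 = 70
Modes with RPN ≥ 49: Item 2 (450), Item 3 (224), Item 4 (126), Item 5 (630), Item 6 (147), Item 7 (54), Item 9 (70) → 7.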